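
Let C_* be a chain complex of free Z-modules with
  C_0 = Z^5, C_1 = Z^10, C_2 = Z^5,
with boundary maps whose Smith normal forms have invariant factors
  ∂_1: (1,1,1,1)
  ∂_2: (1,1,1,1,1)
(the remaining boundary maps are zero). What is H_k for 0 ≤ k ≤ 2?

H_0 = Z,  H_1 = Z,  H_2 = 0.

H_0: b_0 = 5 − 0 − 4 = 1; torsion from ∂_1 factors > 1: none. So H_0 = Z.
H_1: b_1 = 10 − 4 − 5 = 1; torsion from ∂_2 factors > 1: none. So H_1 = Z.
H_2: b_2 = 5 − 5 − 0 = 0; torsion from ∂_3 factors > 1: none. So H_2 = 0.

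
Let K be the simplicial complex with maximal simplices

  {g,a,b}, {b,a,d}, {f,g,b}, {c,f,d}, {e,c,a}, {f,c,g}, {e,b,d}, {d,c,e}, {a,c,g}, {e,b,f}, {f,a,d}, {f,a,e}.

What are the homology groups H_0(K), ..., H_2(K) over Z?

Take the total order a < b < c < d < e < f < g on the vertex set. Then K (dimension 2) consists of the simplices:

  0-simplices (7): a, b, c, d, e, f, g
  1-simplices (18): ab, ac, ad, ae, af, ag, bd, be, bf, bg, cd, ce, cf, cg, de, df, ef, fg
  2-simplices (12): abd, abg, ace, acg, adf, aef, bde, bef, bfg, cde, cdf, cfg

giving chain groups C_0 ≅ Z^7, C_1 ≅ Z^18, C_2 ≅ Z^12.

The boundary map ∂_1: C_1 → C_0 is given by ∂[p,q] = [q] − [p].
The resulting 7×18 matrix has rank 6, and its Smith normal form has invariant factors (1,1,1,1,1,1).

∂_2: C_2 → C_1 acts by ∂[p,q,r] = [q,r] − [p,r] + [p,q]. For instance
  ∂aef = ef − af + ae,
  ∂adf = df − af + ad.
The resulting 18×12 matrix has rank 12, and its Smith normal form has invariant factors (1,1,1,1,1,1,1,1,1,1,1,2).

Computing H_k = (kernel of ∂_k) / (image of ∂_{k+1}):

  H_0: rank C_0 − rank ∂_1 = 7 − 6 = 1, and the invariant factors of ∂_1 are all 1, so H_0 ≅ Z.
  H_1: rank ker ∂_1 − rank ∂_2 = (18 − 6) − 12 = 0, and ∂_2 has invariant factor 2 > 1, so H_1 ≅ Z/2Z.
  H_2: rank ker ∂_2 − rank ∂_3 = (12 − 12) − 0 = 0, and there is no ∂_3, so H_2 ≅ 0.

H_0 ≅ Z,  H_1 ≅ Z/2Z,  H_2 = 0.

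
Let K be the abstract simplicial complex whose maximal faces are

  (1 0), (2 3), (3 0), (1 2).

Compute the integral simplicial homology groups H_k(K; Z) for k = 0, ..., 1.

Take the total order 0 < 1 < 2 < 3 on the vertex set. Then K (dimension 1) consists of the simplices:

  0-simplices (4): [0], [1], [2], [3]
  1-simplices (4): [0,1], [0,3], [1,2], [2,3]

Hence C_0 ≅ Z^4, C_1 ≅ Z^4.

Boundary ∂_1: C_1 → C_0 sends each edge [p,q] (with p < q) to q − p. For instance
  ∂[2,3] = [3] − [2].
As a 4×4 matrix over Z this has rank 3, with invariant factors (1,1,1).

Reading off H_k = ker ∂_k / im ∂_{k+1}:

  H_0: rank C_0 − rank ∂_1 = 4 − 3 = 1, and the invariant factors of ∂_1 are all 1, so H_0 = Z.
  H_1: rank ker ∂_1 − rank ∂_2 = (4 − 3) − 0 = 1, and there is no ∂_2, so H_1 = Z.

(K is a triangulation of the circle S^1.)

H_0 ≅ Z,  H_1 ≅ Z.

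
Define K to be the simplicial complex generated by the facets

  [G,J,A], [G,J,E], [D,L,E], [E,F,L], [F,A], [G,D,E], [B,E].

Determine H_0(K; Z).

H_0 ≅ Z.

Fix the vertex order A < B < D < E < F < G < J < L and write every simplex with vertices in increasing order. Then dim K = 2 and the simplices of K are:

  0-simplices (8): A, B, D, E, F, G, J, L
  1-simplices (13): AF, AG, AJ, BE, DE, DG, DL, EF, EG, EJ, EL, FL, GJ
  2-simplices (5): AGJ, DEG, DEL, EFL, EGJ

so the chain groups are C_0 ≅ Z^8, C_1 ≅ Z^13, C_2 ≅ Z^5.

∂_1: C_1 → C_0 maps an edge to its endpoints' difference, ∂[p,q] = q − p.
The 8×13 boundary matrix has rank 7 and Smith normal form diag(1,1,1,1,1,1,1).

The boundary map ∂_2: C_2 → C_1 maps a triangle to the signed sum of its edges. For instance
  ∂EGJ = GJ − EJ + EG,
  ∂DEG = EG − DG + DE.
The 13×5 boundary matrix has rank 5 and Smith normal form diag(1,1,1,1,1).

Computing H_k = (kernel of ∂_k) / (image of ∂_{k+1}):

  H_0: rank C_0 − rank ∂_1 = 8 − 7 = 1, and the invariant factors of ∂_1 are all 1, so H_0 ≅ Z.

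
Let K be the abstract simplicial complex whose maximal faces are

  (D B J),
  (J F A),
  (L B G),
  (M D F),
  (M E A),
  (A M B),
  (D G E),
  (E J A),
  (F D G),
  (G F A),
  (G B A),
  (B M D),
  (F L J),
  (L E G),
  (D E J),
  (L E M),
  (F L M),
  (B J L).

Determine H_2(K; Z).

Order the vertices as A < B < D < E < F < G < J < L < M. Listing each simplex with vertices in this order, K has dimension 2 with simplices:

  0-simplices (9): A, B, D, E, F, G, J, L, M
  1-simplices (27): AB, AE, AF, AG, AJ, AM, BD, BG, BJ, BL, BM, DE, DF, DG, DJ, DM, EG, EJ, EL, EM, FG, FJ, FL, FM, GL, JL, LM
  2-simplices (18): ABG, ABM, AEJ, AEM, AFG, AFJ, BDJ, BDM, BGL, BJL, DEG, DEJ, DFG, DFM, EGL, ELM, FJL, FLM

giving chain groups C_0 ≅ Z^9, C_1 ≅ Z^27, C_2 ≅ Z^18.

Boundary ∂_1: C_1 → C_0 is given by ∂[p,q] = [q] − [p]. For instance
  ∂DG = G − D.
The resulting 9×27 matrix has rank 8, and its Smith normal form has invariant factors (1,1,1,1,1,1,1,1).

∂_2: C_2 → C_1 acts by ∂[p,q,r] = [q,r] − [p,r] + [p,q]. For instance
  ∂BDM = DM − BM + BD,
  ∂DEJ = EJ − DJ + DE.
The 27×18 boundary matrix has rank 17 and Smith normal form diag(1,1,1,1,1,1,1,1,1,1,1,1,1,1,1,1,1).

From H_k ≅ ker(∂_k) / im(∂_{k+1}) we obtain:

  H_2: rank ker ∂_2 − rank ∂_3 = (18 − 17) − 0 = 1, and there is no ∂_3, so H_2 = Z.

H_2 ≅ Z.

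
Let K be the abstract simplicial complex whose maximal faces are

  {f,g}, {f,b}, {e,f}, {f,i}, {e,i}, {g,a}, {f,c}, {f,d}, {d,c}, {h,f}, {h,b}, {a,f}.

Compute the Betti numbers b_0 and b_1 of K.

b_0 = 1, b_1 = 4.

K has 9 vertices, 12 edges.
rank ∂_0 = 0, rank ∂_1 = 8 ⇒ b_0 = 9 − 0 − 8 = 1; all invariant factors of ∂_1 are 1 so no torsion. So H_0 ≅ Z.
rank ∂_1 = 8, rank ∂_2 = 0 ⇒ b_1 = 12 − 8 − 0 = 4. So H_1 ≅ Z^4.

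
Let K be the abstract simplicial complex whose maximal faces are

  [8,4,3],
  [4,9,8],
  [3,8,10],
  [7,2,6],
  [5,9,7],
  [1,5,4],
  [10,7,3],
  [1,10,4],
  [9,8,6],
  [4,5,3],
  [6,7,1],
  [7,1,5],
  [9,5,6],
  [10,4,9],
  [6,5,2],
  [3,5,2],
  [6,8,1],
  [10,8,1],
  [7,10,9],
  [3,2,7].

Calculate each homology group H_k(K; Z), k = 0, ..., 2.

Take the total order 1 < 2 < 3 < 4 < 5 < 6 < 7 < 8 < 9 < 10 on the vertex set. Then K (dimension 2) consists of the simplices:

  0-simplices (10): [1], [2], [3], [4], [5], [6], [7], [8], [9], [10]
  1-simplices (30): (30 of them)
  2-simplices (20): (20 of them)

Hence C_0 ≅ Z^10, C_1 ≅ Z^30, C_2 ≅ Z^20.

∂_1: C_1 → C_0 is given by ∂[p,q] = [q] − [p]. For instance
  ∂[2,7] = [7] − [2].
As a 10×30 matrix over Z this has rank 9, with invariant factors (1,1,1,1,1,1,1,1,1).

∂_2: C_2 → C_1 acts by ∂[p,q,r] = [q,r] − [p,r] + [p,q]. For instance
  ∂[4,9,10] = [9,10] − [4,10] + [4,9],
  ∂[3,4,8] = [4,8] − [3,8] + [3,4].
The resulting 30×20 matrix has rank 20, and its Smith normal form has invariant factors (1,1,1,1,1,1,1,1,1,1,1,1,1,1,1,1,1,1,1,2).

Computing H_k = (kernel of ∂_k) / (image of ∂_{k+1}):

  H_0: rank C_0 − rank ∂_1 = 10 − 9 = 1, and the invariant factors of ∂_1 are all 1, so H_0 = Z.
  H_1: rank ker ∂_1 − rank ∂_2 = (30 − 9) − 20 = 1, and ∂_2 has invariant factor 2 > 1, so H_1 = Z ⊕ Z_2.
  H_2: rank ker ∂_2 − rank ∂_3 = (20 − 20) − 0 = 0, and there is no ∂_3, so H_2 = 0.

As a check, the Euler characteristic is 10 − 30 + 20 = 0, which agrees with 1 − 1 + 0 = 0.

H_0 ≅ Z,  H_1 ≅ Z ⊕ Z_2,  H_2 = 0.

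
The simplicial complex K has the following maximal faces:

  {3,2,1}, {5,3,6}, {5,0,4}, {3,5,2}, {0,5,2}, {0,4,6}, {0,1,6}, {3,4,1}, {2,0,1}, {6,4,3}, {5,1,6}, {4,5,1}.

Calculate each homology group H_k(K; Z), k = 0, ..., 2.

H_0 = Z,  H_1 = Z/2,  H_2 = 0.

Take the total order 0 < 1 < 2 < 3 < 4 < 5 < 6 on the vertex set. Then K (dimension 2) consists of the simplices:

  0-simplices (7): [0], [1], [2], [3], [4], [5], [6]
  1-simplices (18): [0,1], [0,2], [0,4], [0,5], [0,6], [1,2], [1,3], [1,4], [1,5], [1,6], [2,3], [2,5], [3,4], [3,5], [3,6], [4,5], [4,6], [5,6]
  2-simplices (12): [0,1,2], [0,1,6], [0,2,5], [0,4,5], [0,4,6], [1,2,3], [1,3,4], [1,4,5], [1,5,6], [2,3,5], [3,4,6], [3,5,6]

so the chain groups are C_0 ≅ Z^7, C_1 ≅ Z^18, C_2 ≅ Z^12.

∂_1: C_1 → C_0 maps an edge to its endpoints' difference, ∂[p,q] = q − p. For instance
  ∂[3,6] = [6] − [3].
The 7×18 boundary matrix has rank 6 and Smith normal form diag(1,1,1,1,1,1).

Boundary ∂_2: C_2 → C_1 sends each 2-simplex [p,q,r] to [q,r] − [p,r] + [p,q]. For instance
  ∂[1,4,5] = [4,5] − [1,5] + [1,4],
  ∂[1,2,3] = [2,3] − [1,3] + [1,2].
As a 18×12 matrix over Z this has rank 12, with invariant factors (1,1,1,1,1,1,1,1,1,1,1,2).

Computing H_k = (kernel of ∂_k) / (image of ∂_{k+1}):

  H_0: rank C_0 − rank ∂_1 = 7 − 6 = 1, and the invariant factors of ∂_1 are all 1, so H_0 ≅ Z.
  H_1: rank ker ∂_1 − rank ∂_2 = (18 − 6) − 12 = 0, and ∂_2 has invariant factor 2 > 1, so H_1 ≅ Z/2.
  H_2: rank ker ∂_2 − rank ∂_3 = (12 − 12) − 0 = 0, and there is no ∂_3, so H_2 ≅ 0.

As a check, the Euler characteristic is 7 − 18 + 12 = 1, which agrees with 1 − 0 + 0 = 1.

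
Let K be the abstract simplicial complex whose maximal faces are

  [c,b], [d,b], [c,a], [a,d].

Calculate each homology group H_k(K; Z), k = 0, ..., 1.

Fix the vertex order a < b < c < d and write every simplex with vertices in increasing order. Then dim K = 1 and the simplices of K are:

  0-simplices (4): a, b, c, d
  1-simplices (4): ac, ad, bc, bd

so the chain groups are C_0 ≅ Z^4, C_1 ≅ Z^4.

The boundary map ∂_1: C_1 → C_0 sends each edge [p,q] (with p < q) to q − p. For instance
  ∂ac = c − a.
This gives a 4×4 integer matrix of rank 3; reducing to Smith normal form yields diagonal entries (1,1,1).

Now H_k = ker ∂_k / im ∂_{k+1}, so:

  H_0: rank C_0 − rank ∂_1 = 4 − 3 = 1, and the invariant factors of ∂_1 are all 1, so H_0 = Z.
  H_1: rank ker ∂_1 − rank ∂_2 = (4 − 3) − 0 = 1, and there is no ∂_2, so H_1 = Z.

As a check, the Euler characteristic is 4 − 4 = 0, which agrees with 1 − 1 = 0.

H_0 = Z,  H_1 = Z.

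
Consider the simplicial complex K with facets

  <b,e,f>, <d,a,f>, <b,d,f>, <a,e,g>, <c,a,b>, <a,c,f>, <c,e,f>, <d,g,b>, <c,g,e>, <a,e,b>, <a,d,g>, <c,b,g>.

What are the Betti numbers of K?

b_0 = 1, b_1 = 0, b_2 = 0.

We work with the vertex ordering a < b < c < d < e < f < g. The simplices of K, each written with vertices in increasing order, are:

  0-simplices (7): a, b, c, d, e, f, g
  1-simplices (18): ab, ac, ad, ae, af, ag, bc, bd, be, bf, bg, ce, cf, cg, df, dg, ef, eg
  2-simplices (12): abc, abe, acf, adf, adg, aeg, bcg, bdf, bdg, bef, cef, ceg

so the chain groups are C_0 ≅ Z^7, C_1 ≅ Z^18, C_2 ≅ Z^12.

The boundary map ∂_1: C_1 → C_0 is given by ∂[p,q] = [q] − [p]. For instance
  ∂df = f − d.
As a 7×18 matrix over Z this has rank 6, with invariant factors (1,1,1,1,1,1).

∂_2: C_2 → C_1 acts by ∂[p,q,r] = [q,r] − [p,r] + [p,q]. For instance
  ∂aeg = eg − ag + ae,
  ∂acf = cf − af + ac.
The 18×12 boundary matrix has rank 12 and Smith normal form diag(1,1,1,1,1,1,1,1,1,1,1,2).

Now H_k = ker ∂_k / im ∂_{k+1}, so:

  H_0: rank C_0 − rank ∂_1 = 7 − 6 = 1, and the invariant factors of ∂_1 are all 1, so H_0 ≅ Z.
  H_1: rank ker ∂_1 − rank ∂_2 = (18 − 6) − 12 = 0, and ∂_2 has invariant factor 2 > 1, so H_1 ≅ Z/2.
  H_2: rank ker ∂_2 − rank ∂_3 = (12 − 12) − 0 = 0, and there is no ∂_3, so H_2 ≅ 0.

Hence the Betti numbers are b_0 = 1, b_1 = 0, b_2 = 0.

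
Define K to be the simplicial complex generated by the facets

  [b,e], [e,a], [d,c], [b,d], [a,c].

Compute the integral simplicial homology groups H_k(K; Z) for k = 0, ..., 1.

H_0 ≅ Z,  H_1 ≅ Z.

We work with the vertex ordering a < b < c < d < e. The simplices of K, each written with vertices in increasing order, are:

  0-simplices (5): a, b, c, d, e
  1-simplices (5): ac, ae, bd, be, cd

Hence C_0 ≅ Z^5, C_1 ≅ Z^5.

The boundary map ∂_1: C_1 → C_0 maps an edge to its endpoints' difference, ∂[p,q] = q − p. For instance
  ∂be = e − b.
The 5×5 boundary matrix has rank 4 and Smith normal form diag(1,1,1,1).

From H_k ≅ ker(∂_k) / im(∂_{k+1}) we obtain:

  H_0: rank C_0 − rank ∂_1 = 5 − 4 = 1, and the invariant factors of ∂_1 are all 1, so H_0 = Z.
  H_1: rank ker ∂_1 − rank ∂_2 = (5 − 4) − 0 = 1, and there is no ∂_2, so H_1 = Z.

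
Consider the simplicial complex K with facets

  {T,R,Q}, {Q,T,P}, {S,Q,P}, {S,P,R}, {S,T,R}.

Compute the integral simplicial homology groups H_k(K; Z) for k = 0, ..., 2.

Fix the vertex order P < Q < R < S < T and write every simplex with vertices in increasing order. Then dim K = 2 and the simplices of K are:

  0-simplices (5): P, Q, R, S, T
  1-simplices (10): PQ, PR, PS, PT, QR, QS, QT, RS, RT, ST
  2-simplices (5): PQS, PQT, PRS, QRT, RST

so the chain groups are C_0 ≅ Z^5, C_1 ≅ Z^10, C_2 ≅ Z^5.

The boundary map ∂_1: C_1 → C_0 is given by ∂[p,q] = [q] − [p]. For instance
  ∂QT = T − Q.
The 5×10 boundary matrix has rank 4 and Smith normal form diag(1,1,1,1).

The boundary map ∂_2: C_2 → C_1 sends each 2-simplex [p,q,r] to [q,r] − [p,r] + [p,q]. For instance
  ∂PRS = RS − PS + PR,
  ∂PQT = QT − PT + PQ.
The 10×5 boundary matrix has rank 5 and Smith normal form diag(1,1,1,1,1).

Computing H_k = (kernel of ∂_k) / (image of ∂_{k+1}):

  H_0: rank C_0 − rank ∂_1 = 5 − 4 = 1, and the invariant factors of ∂_1 are all 1, so H_0 = Z.
  H_1: rank ker ∂_1 − rank ∂_2 = (10 − 4) − 5 = 1, and the invariant factors of ∂_2 are all 1, so H_1 = Z.
  H_2: rank ker ∂_2 − rank ∂_3 = (5 − 5) − 0 = 0, and there is no ∂_3, so H_2 = 0.

(K is a triangulation of the Möbius band.)

H_0 = Z,  H_1 = Z,  H_2 = 0.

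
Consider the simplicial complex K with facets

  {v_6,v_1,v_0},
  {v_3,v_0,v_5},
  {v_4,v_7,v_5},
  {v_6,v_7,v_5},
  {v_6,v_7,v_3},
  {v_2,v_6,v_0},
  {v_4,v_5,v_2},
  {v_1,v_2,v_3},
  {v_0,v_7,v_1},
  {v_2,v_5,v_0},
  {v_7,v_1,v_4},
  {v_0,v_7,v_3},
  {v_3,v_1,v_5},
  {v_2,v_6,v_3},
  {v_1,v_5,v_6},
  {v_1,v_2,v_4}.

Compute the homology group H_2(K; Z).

Fix the vertex order v_0 < v_1 < v_2 < v_3 < v_4 < v_5 < v_6 < v_7 and write every simplex with vertices in increasing order. Then dim K = 2 and the simplices of K are:

  0-simplices (8): [v_0], [v_1], [v_2], [v_3], [v_4], [v_5], [v_6], [v_7]
  1-simplices (24): (24 of them)
  2-simplices (16): (16 of them)

Hence C_0 ≅ Z^8, C_1 ≅ Z^24, C_2 ≅ Z^16.

∂_1: C_1 → C_0 is given by ∂[p,q] = [q] − [p]. For instance
  ∂[v_1,v_4] = [v_4] − [v_1].
As a 8×24 matrix over Z this has rank 7, with invariant factors (1,1,1,1,1,1,1).

∂_2: C_2 → C_1 acts by ∂[p,q,r] = [q,r] − [p,r] + [p,q]. For instance
  ∂[v_0,v_2,v_6] = [v_2,v_6] − [v_0,v_6] + [v_0,v_2],
  ∂[v_0,v_2,v_5] = [v_2,v_5] − [v_0,v_5] + [v_0,v_2].
The resulting 24×16 matrix has rank 15, and its Smith normal form has invariant factors (1,1,1,1,1,1,1,1,1,1,1,1,1,1,1).

Computing H_k = (kernel of ∂_k) / (image of ∂_{k+1}):

  H_2: rank ker ∂_2 − rank ∂_3 = (16 − 15) − 0 = 1, and there is no ∂_3, so H_2 ≅ Z.

(K is a triangulation of the torus T^2.)

H_2 ≅ Z.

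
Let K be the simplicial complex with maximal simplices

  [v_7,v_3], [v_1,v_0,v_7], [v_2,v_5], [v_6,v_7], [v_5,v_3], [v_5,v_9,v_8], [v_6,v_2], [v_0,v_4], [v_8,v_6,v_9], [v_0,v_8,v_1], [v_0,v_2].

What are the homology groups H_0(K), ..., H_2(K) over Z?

H_0 = Z,  H_1 = Z^4,  H_2 = 0.

Order the vertices as v_0 < v_1 < v_2 < v_3 < v_4 < v_5 < v_6 < v_7 < v_8 < v_9. Listing each simplex with vertices in this order, K has dimension 2 with simplices:

  0-simplices (10): [v_0], [v_1], [v_2], [v_3], [v_4], [v_5], [v_6], [v_7], [v_8], [v_9]
  1-simplices (17): (17 of them)
  2-simplices (4): [v_0,v_1,v_7], [v_0,v_1,v_8], [v_5,v_8,v_9], [v_6,v_8,v_9]

so the chain groups are C_0 ≅ Z^10, C_1 ≅ Z^17, C_2 ≅ Z^4.

∂_1: C_1 → C_0 maps an edge to its endpoints' difference, ∂[p,q] = q − p. For instance
  ∂[v_5,v_9] = [v_9] − [v_5].
The 10×17 boundary matrix has rank 9 and Smith normal form diag(1,1,1,1,1,1,1,1,1).

∂_2: C_2 → C_1 acts by ∂[p,q,r] = [q,r] − [p,r] + [p,q]. For instance
  ∂[v_0,v_1,v_7] = [v_1,v_7] − [v_0,v_7] + [v_0,v_1],
  ∂[v_6,v_8,v_9] = [v_8,v_9] − [v_6,v_9] + [v_6,v_8].
As a 17×4 matrix over Z this has rank 4, with invariant factors (1,1,1,1).

Now H_k = ker ∂_k / im ∂_{k+1}, so:

  H_0: rank C_0 − rank ∂_1 = 10 − 9 = 1, and the invariant factors of ∂_1 are all 1, so H_0 = Z.
  H_1: rank ker ∂_1 − rank ∂_2 = (17 − 9) − 4 = 4, and the invariant factors of ∂_2 are all 1, so H_1 = Z^4.
  H_2: rank ker ∂_2 − rank ∂_3 = (4 − 4) − 0 = 0, and there is no ∂_3, so H_2 = 0.

As a check, the Euler characteristic is 10 − 17 + 4 = -3, which agrees with 1 − 4 + 0 = -3.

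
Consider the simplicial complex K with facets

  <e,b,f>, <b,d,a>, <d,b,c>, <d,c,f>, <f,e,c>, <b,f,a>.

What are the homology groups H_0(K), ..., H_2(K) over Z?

Take the total order a < b < c < d < e < f on the vertex set. Then K (dimension 2) consists of the simplices:

  0-simplices (6): a, b, c, d, e, f
  1-simplices (12): ab, ad, af, bc, bd, be, bf, cd, ce, cf, df, ef
  2-simplices (6): abd, abf, bcd, bef, cdf, cef

giving chain groups C_0 ≅ Z^6, C_1 ≅ Z^12, C_2 ≅ Z^6.

∂_1: C_1 → C_0 is given by ∂[p,q] = [q] − [p].
The 6×12 boundary matrix has rank 5 and Smith normal form diag(1,1,1,1,1).

The boundary map ∂_2: C_2 → C_1 maps a triangle to the signed sum of its edges. For instance
  ∂abf = bf − af + ab,
  ∂abd = bd − ad + ab.
The 12×6 boundary matrix has rank 6 and Smith normal form diag(1,1,1,1,1,1).

From H_k ≅ ker(∂_k) / im(∂_{k+1}) we obtain:

  H_0: rank C_0 − rank ∂_1 = 6 − 5 = 1, and the invariant factors of ∂_1 are all 1, so H_0 = Z.
  H_1: rank ker ∂_1 − rank ∂_2 = (12 − 5) − 6 = 1, and the invariant factors of ∂_2 are all 1, so H_1 = Z.
  H_2: rank ker ∂_2 − rank ∂_3 = (6 − 6) − 0 = 0, and there is no ∂_3, so H_2 = 0.

(K is a triangulation of the cylinder S^1 x I.)

H_0 = Z,  H_1 = Z,  H_2 = 0.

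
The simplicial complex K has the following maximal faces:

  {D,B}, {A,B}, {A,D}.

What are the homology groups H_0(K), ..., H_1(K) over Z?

H_0 = Z,  H_1 = Z.

Fix the vertex order A < B < D and write every simplex with vertices in increasing order. Then dim K = 1 and the simplices of K are:

  0-simplices (3): A, B, D
  1-simplices (3): AB, AD, BD

Hence C_0 ≅ Z^3, C_1 ≅ Z^3.

Boundary ∂_1: C_1 → C_0 is given by ∂[p,q] = [q] − [p]. For instance
  ∂BD = D − B.
This gives a 3×3 integer matrix of rank 2; reducing to Smith normal form yields diagonal entries (1,1).

From H_k ≅ ker(∂_k) / im(∂_{k+1}) we obtain:

  H_0: rank C_0 − rank ∂_1 = 3 − 2 = 1, and the invariant factors of ∂_1 are all 1, so H_0 ≅ Z.
  H_1: rank ker ∂_1 − rank ∂_2 = (3 − 2) − 0 = 1, and there is no ∂_2, so H_1 ≅ Z.

As a check, the Euler characteristic is 3 − 3 = 0, which agrees with 1 − 1 = 0.
(K is a triangulation of the circle S^1.)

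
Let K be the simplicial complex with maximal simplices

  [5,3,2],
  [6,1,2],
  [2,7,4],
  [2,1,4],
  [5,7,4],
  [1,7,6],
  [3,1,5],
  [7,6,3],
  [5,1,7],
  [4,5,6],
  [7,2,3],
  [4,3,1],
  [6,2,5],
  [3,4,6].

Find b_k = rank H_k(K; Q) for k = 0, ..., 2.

b_0 = 1, b_1 = 2, b_2 = 1.

We work with the vertex ordering 1 < 2 < 3 < 4 < 5 < 6 < 7. The simplices of K, each written with vertices in increasing order, are:

  0-simplices (7): [1], [2], [3], [4], [5], [6], [7]
  1-simplices (21): [1,2], [1,3], [1,4], [1,5], [1,6], [1,7], [2,3], [2,4], [2,5], [2,6], [2,7], [3,4], [3,5], [3,6], [3,7], [4,5], [4,6], [4,7], [5,6], [5,7], [6,7]
  2-simplices (14): [1,2,4], [1,2,6], [1,3,4], [1,3,5], [1,5,7], [1,6,7], [2,3,5], [2,3,7], [2,4,7], [2,5,6], [3,4,6], [3,6,7], [4,5,6], [4,5,7]

so the chain groups are C_0 ≅ Z^7, C_1 ≅ Z^21, C_2 ≅ Z^14.

∂_1: C_1 → C_0 maps an edge to its endpoints' difference, ∂[p,q] = q − p. For instance
  ∂[4,7] = [7] − [4].
The resulting 7×21 matrix has rank 6, and its Smith normal form has invariant factors (1,1,1,1,1,1).

The boundary map ∂_2: C_2 → C_1 acts by ∂[p,q,r] = [q,r] − [p,r] + [p,q]. For instance
  ∂[3,4,6] = [4,6] − [3,6] + [3,4],
  ∂[2,3,5] = [3,5] − [2,5] + [2,3].
As a 21×14 matrix over Z this has rank 13, with invariant factors (1,1,1,1,1,1,1,1,1,1,1,1,1).

Computing H_k = (kernel of ∂_k) / (image of ∂_{k+1}):

  H_0: rank C_0 − rank ∂_1 = 7 − 6 = 1, and the invariant factors of ∂_1 are all 1, so H_0 = Z.
  H_1: rank ker ∂_1 − rank ∂_2 = (21 − 6) − 13 = 2, and the invariant factors of ∂_2 are all 1, so H_1 = Z^2.
  H_2: rank ker ∂_2 − rank ∂_3 = (14 − 13) − 0 = 1, and there is no ∂_3, so H_2 = Z.

(K is a triangulation of the torus T^2.)

Hence the Betti numbers are b_0 = 1, b_1 = 2, b_2 = 1.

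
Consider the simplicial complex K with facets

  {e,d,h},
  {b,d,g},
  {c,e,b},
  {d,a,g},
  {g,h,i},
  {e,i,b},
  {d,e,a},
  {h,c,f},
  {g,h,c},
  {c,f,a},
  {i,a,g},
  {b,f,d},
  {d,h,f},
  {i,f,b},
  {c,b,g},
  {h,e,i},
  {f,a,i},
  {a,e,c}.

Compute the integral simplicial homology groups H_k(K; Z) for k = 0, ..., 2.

H_0 = Z,  H_1 = Z^2,  H_2 = Z.

Take the total order a < b < c < d < e < f < g < h < i on the vertex set. Then K (dimension 2) consists of the simplices:

  0-simplices (9): a, b, c, d, e, f, g, h, i
  1-simplices (27): ac, ad, ae, af, ag, ai, bc, bd, be, bf, bg, bi, ce, cf, cg, ch, de, df, dg, dh, eh, ei, fh, fi, gh, gi, hi
  2-simplices (18): ace, acf, ade, adg, afi, agi, bce, bcg, bdf, bdg, bei, bfi, cfh, cgh, deh, dfh, ehi, ghi

so the chain groups are C_0 ≅ Z^9, C_1 ≅ Z^27, C_2 ≅ Z^18.

The boundary map ∂_1: C_1 → C_0 sends each edge [p,q] (with p < q) to q − p.
The resulting 9×27 matrix has rank 8, and its Smith normal form has invariant factors (1,1,1,1,1,1,1,1).

The boundary map ∂_2: C_2 → C_1 sends each 2-simplex [p,q,r] to [q,r] − [p,r] + [p,q]. For instance
  ∂cgh = gh − ch + cg,
  ∂bce = ce − be + bc.
This gives a 27×18 integer matrix of rank 17; reducing to Smith normal form yields diagonal entries (1,1,1,1,1,1,1,1,1,1,1,1,1,1,1,1,1).

Reading off H_k = ker ∂_k / im ∂_{k+1}:

  H_0: rank C_0 − rank ∂_1 = 9 − 8 = 1, and the invariant factors of ∂_1 are all 1, so H_0 ≅ Z.
  H_1: rank ker ∂_1 − rank ∂_2 = (27 − 8) − 17 = 2, and the invariant factors of ∂_2 are all 1, so H_1 ≅ Z^2.
  H_2: rank ker ∂_2 − rank ∂_3 = (18 − 17) − 0 = 1, and there is no ∂_3, so H_2 ≅ Z.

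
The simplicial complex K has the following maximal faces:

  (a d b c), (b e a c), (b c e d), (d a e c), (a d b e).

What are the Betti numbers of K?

b_0 = 1, b_1 = 0, b_2 = 0, b_3 = 1.

Take the total order a < b < c < d < e on the vertex set. Then K (dimension 3) consists of the simplices:

  0-simplices (5): a, b, c, d, e
  1-simplices (10): ab, ac, ad, ae, bc, bd, be, cd, ce, de
  2-simplices (10): abc, abd, abe, acd, ace, ade, bcd, bce, bde, cde
  3-simplices (5): abcd, abce, abde, acde, bcde

giving chain groups C_0 ≅ Z^5, C_1 ≅ Z^10, C_2 ≅ Z^10, C_3 ≅ Z^5.

Boundary ∂_1: C_1 → C_0 is given by ∂[p,q] = [q] − [p]. For instance
  ∂bc = c − b.
The resulting 5×10 matrix has rank 4, and its Smith normal form has invariant factors (1,1,1,1).

The boundary map ∂_2: C_2 → C_1 acts by ∂[p,q,r] = [q,r] − [p,r] + [p,q]. For instance
  ∂bde = de − be + bd,
  ∂bcd = cd − bd + bc.
As a 10×10 matrix over Z this has rank 6, with invariant factors (1,1,1,1,1,1).

Boundary ∂_3: C_3 → C_2 sends each 3-simplex σ to the alternating sum Σ_i (−1)^i (σ with its i-th vertex removed). For instance
  ∂abde = bde − ade + abe − abd,
  ∂acde = cde − ade + ace − acd.
As a 10×5 matrix over Z this has rank 4, with invariant factors (1,1,1,1).

Reading off H_k = ker ∂_k / im ∂_{k+1}:

  H_0: rank C_0 − rank ∂_1 = 5 − 4 = 1, and the invariant factors of ∂_1 are all 1, so H_0 ≅ Z.
  H_1: rank ker ∂_1 − rank ∂_2 = (10 − 4) − 6 = 0, and the invariant factors of ∂_2 are all 1, so H_1 ≅ 0.
  H_2: rank ker ∂_2 − rank ∂_3 = (10 − 6) − 4 = 0, and the invariant factors of ∂_3 are all 1, so H_2 ≅ 0.
  H_3: rank ker ∂_3 − rank ∂_4 = (5 − 4) − 0 = 1, and there is no ∂_4, so H_3 ≅ Z.

(K is a triangulation of the 3-sphere S^3.)

Hence the Betti numbers are b_0 = 1, b_1 = 0, b_2 = 0, b_3 = 1.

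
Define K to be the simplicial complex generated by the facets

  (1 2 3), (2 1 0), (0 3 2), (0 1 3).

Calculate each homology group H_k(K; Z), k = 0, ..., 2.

H_0 ≅ Z,  H_1 = 0,  H_2 ≅ Z.

K has 4 vertices, 6 edges, 4 triangles.
rank ∂_0 = 0, rank ∂_1 = 3 ⇒ b_0 = 4 − 0 − 3 = 1; all invariant factors of ∂_1 are 1 so no torsion. So H_0 = Z.
rank ∂_1 = 3, rank ∂_2 = 3 ⇒ b_1 = 6 − 3 − 3 = 0; all invariant factors of ∂_2 are 1 so no torsion. So H_1 = 0.
rank ∂_2 = 3, rank ∂_3 = 0 ⇒ b_2 = 4 − 3 − 0 = 1. So H_2 = Z.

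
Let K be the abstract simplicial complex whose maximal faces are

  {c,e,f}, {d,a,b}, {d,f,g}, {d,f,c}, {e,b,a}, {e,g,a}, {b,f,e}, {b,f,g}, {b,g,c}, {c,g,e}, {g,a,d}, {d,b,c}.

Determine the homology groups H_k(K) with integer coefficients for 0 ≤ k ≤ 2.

H_0 = Z,  H_1 = Z/2Z,  H_2 = 0.

Fix the vertex order a < b < c < d < e < f < g and write every simplex with vertices in increasing order. Then dim K = 2 and the simplices of K are:

  0-simplices (7): a, b, c, d, e, f, g
  1-simplices (18): ab, ad, ae, ag, bc, bd, be, bf, bg, cd, ce, cf, cg, df, dg, ef, eg, fg
  2-simplices (12): abd, abe, adg, aeg, bcd, bcg, bef, bfg, cdf, cef, ceg, dfg

giving chain groups C_0 ≅ Z^7, C_1 ≅ Z^18, C_2 ≅ Z^12.

Boundary ∂_1: C_1 → C_0 maps an edge to its endpoints' difference, ∂[p,q] = q − p. For instance
  ∂be = e − b.
As a 7×18 matrix over Z this has rank 6, with invariant factors (1,1,1,1,1,1).

The boundary map ∂_2: C_2 → C_1 maps a triangle to the signed sum of its edges. For instance
  ∂cef = ef − cf + ce,
  ∂bfg = fg − bg + bf.
As a 18×12 matrix over Z this has rank 12, with invariant factors (1,1,1,1,1,1,1,1,1,1,1,2).

Reading off H_k = ker ∂_k / im ∂_{k+1}:

  H_0: rank C_0 − rank ∂_1 = 7 − 6 = 1, and the invariant factors of ∂_1 are all 1, so H_0 ≅ Z.
  H_1: rank ker ∂_1 − rank ∂_2 = (18 − 6) − 12 = 0, and ∂_2 has invariant factor 2 > 1, so H_1 ≅ Z/2Z.
  H_2: rank ker ∂_2 − rank ∂_3 = (12 − 12) − 0 = 0, and there is no ∂_3, so H_2 ≅ 0.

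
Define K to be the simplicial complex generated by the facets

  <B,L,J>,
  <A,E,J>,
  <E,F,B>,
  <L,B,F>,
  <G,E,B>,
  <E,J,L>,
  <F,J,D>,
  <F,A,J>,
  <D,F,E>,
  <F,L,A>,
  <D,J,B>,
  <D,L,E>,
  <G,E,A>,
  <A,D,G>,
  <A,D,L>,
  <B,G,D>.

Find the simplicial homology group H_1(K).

H_1 ≅ Z^2.

We work with the vertex ordering A < B < D < E < F < G < J < L. The simplices of K, each written with vertices in increasing order, are:

  0-simplices (8): A, B, D, E, F, G, J, L
  1-simplices (24): AD, AE, AF, AG, AJ, AL, BD, BE, BF, BG, BJ, BL, DE, DF, DG, DJ, DL, EF, EG, EJ, EL, FJ, FL, JL
  2-simplices (16): ADG, ADL, AEG, AEJ, AFJ, AFL, BDG, BDJ, BEF, BEG, BFL, BJL, DEF, DEL, DFJ, EJL

Hence C_0 ≅ Z^8, C_1 ≅ Z^24, C_2 ≅ Z^16.

∂_1: C_1 → C_0 maps an edge to its endpoints' difference, ∂[p,q] = q − p. For instance
  ∂BL = L − B.
As a 8×24 matrix over Z this has rank 7, with invariant factors (1,1,1,1,1,1,1).

∂_2: C_2 → C_1 acts by ∂[p,q,r] = [q,r] − [p,r] + [p,q]. For instance
  ∂BDG = DG − BG + BD,
  ∂BJL = JL − BL + BJ.
This gives a 24×16 integer matrix of rank 15; reducing to Smith normal form yields diagonal entries (1,1,1,1,1,1,1,1,1,1,1,1,1,1,1).

Now H_k = ker ∂_k / im ∂_{k+1}, so:

  H_1: rank ker ∂_1 − rank ∂_2 = (24 − 7) − 15 = 2, and the invariant factors of ∂_2 are all 1, so H_1 ≅ Z^2.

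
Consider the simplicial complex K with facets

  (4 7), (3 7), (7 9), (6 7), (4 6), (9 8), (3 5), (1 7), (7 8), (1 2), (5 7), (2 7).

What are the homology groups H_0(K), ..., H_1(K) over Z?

H_0 ≅ Z,  H_1 ≅ Z^4.

K has 9 vertices, 12 edges.
rank ∂_0 = 0, rank ∂_1 = 8 ⇒ b_0 = 9 − 0 − 8 = 1; all invariant factors of ∂_1 are 1 so no torsion. So H_0 = Z.
rank ∂_1 = 8, rank ∂_2 = 0 ⇒ b_1 = 12 − 8 − 0 = 4. So H_1 = Z^4.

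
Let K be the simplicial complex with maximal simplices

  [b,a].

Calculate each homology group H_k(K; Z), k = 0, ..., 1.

Take the total order a < b on the vertex set. Then K (dimension 1) consists of the simplices:

  0-simplices (2): a, b
  1-simplices (1): ab

so the chain groups are C_0 ≅ Z^2, C_1 ≅ Z^1.

Boundary ∂_1: C_1 → C_0 sends each edge [p,q] (with p < q) to q − p. For instance
  ∂ab = b − a.
The resulting 2×1 matrix has rank 1, and its Smith normal form has invariant factors (1).

Reading off H_k = ker ∂_k / im ∂_{k+1}:

  H_0: rank C_0 − rank ∂_1 = 2 − 1 = 1, and the invariant factors of ∂_1 are all 1, so H_0 ≅ Z.
  H_1: rank ker ∂_1 − rank ∂_2 = (1 − 1) − 0 = 0, and there is no ∂_2, so H_1 ≅ 0.

H_0 ≅ Z,  H_1 = 0.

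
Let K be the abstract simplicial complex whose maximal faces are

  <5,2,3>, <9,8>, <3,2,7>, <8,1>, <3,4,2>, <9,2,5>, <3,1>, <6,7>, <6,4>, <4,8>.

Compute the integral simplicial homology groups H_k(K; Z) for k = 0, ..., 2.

We work with the vertex ordering 1 < 2 < 3 < 4 < 5 < 6 < 7 < 8 < 9. The simplices of K, each written with vertices in increasing order, are:

  0-simplices (9): [1], [2], [3], [4], [5], [6], [7], [8], [9]
  1-simplices (15): [1,3], [1,8], [2,3], [2,4], [2,5], [2,7], [2,9], [3,4], [3,5], [3,7], [4,6], [4,8], [5,9], [6,7], [8,9]
  2-simplices (4): [2,3,4], [2,3,5], [2,3,7], [2,5,9]

so the chain groups are C_0 ≅ Z^9, C_1 ≅ Z^15, C_2 ≅ Z^4.

The boundary map ∂_1: C_1 → C_0 maps an edge to its endpoints' difference, ∂[p,q] = q − p.
This gives a 9×15 integer matrix of rank 8; reducing to Smith normal form yields diagonal entries (1,1,1,1,1,1,1,1).

The boundary map ∂_2: C_2 → C_1 acts by ∂[p,q,r] = [q,r] − [p,r] + [p,q]. For instance
  ∂[2,5,9] = [5,9] − [2,9] + [2,5],
  ∂[2,3,5] = [3,5] − [2,5] + [2,3].
The resulting 15×4 matrix has rank 4, and its Smith normal form has invariant factors (1,1,1,1).

Reading off H_k = ker ∂_k / im ∂_{k+1}:

  H_0: rank C_0 − rank ∂_1 = 9 − 8 = 1, and the invariant factors of ∂_1 are all 1, so H_0 = Z.
  H_1: rank ker ∂_1 − rank ∂_2 = (15 − 8) − 4 = 3, and the invariant factors of ∂_2 are all 1, so H_1 = Z^3.
  H_2: rank ker ∂_2 − rank ∂_3 = (4 − 4) − 0 = 0, and there is no ∂_3, so H_2 = 0.

H_0 = Z,  H_1 = Z^3,  H_2 = 0.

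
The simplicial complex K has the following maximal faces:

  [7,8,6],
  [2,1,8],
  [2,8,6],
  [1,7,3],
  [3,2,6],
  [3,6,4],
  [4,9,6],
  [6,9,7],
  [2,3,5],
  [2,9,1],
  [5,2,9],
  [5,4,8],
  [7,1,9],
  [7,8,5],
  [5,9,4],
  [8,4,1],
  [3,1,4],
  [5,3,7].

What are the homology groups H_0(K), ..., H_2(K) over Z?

We work with the vertex ordering 1 < 2 < 3 < 4 < 5 < 6 < 7 < 8 < 9. The simplices of K, each written with vertices in increasing order, are:

  0-simplices (9): [1], [2], [3], [4], [5], [6], [7], [8], [9]
  1-simplices (27): (27 of them)
  2-simplices (18): [1,2,8], [1,2,9], [1,3,4], [1,3,7], [1,4,8], [1,7,9], [2,3,5], [2,3,6], [2,5,9], [2,6,8], [3,4,6], [3,5,7], [4,5,8], [4,5,9], [4,6,9], [5,7,8], [6,7,8], [6,7,9]

Hence C_0 ≅ Z^9, C_1 ≅ Z^27, C_2 ≅ Z^18.

The boundary map ∂_1: C_1 → C_0 sends each edge [p,q] (with p < q) to q − p.
The 9×27 boundary matrix has rank 8 and Smith normal form diag(1,1,1,1,1,1,1,1).

∂_2: C_2 → C_1 maps a triangle to the signed sum of its edges. For instance
  ∂[3,4,6] = [4,6] − [3,6] + [3,4],
  ∂[1,4,8] = [4,8] − [1,8] + [1,4].
As a 27×18 matrix over Z this has rank 17, with invariant factors (1,1,1,1,1,1,1,1,1,1,1,1,1,1,1,1,1).

From H_k ≅ ker(∂_k) / im(∂_{k+1}) we obtain:

  H_0: rank C_0 − rank ∂_1 = 9 − 8 = 1, and the invariant factors of ∂_1 are all 1, so H_0 ≅ Z.
  H_1: rank ker ∂_1 − rank ∂_2 = (27 − 8) − 17 = 2, and the invariant factors of ∂_2 are all 1, so H_1 ≅ Z^2.
  H_2: rank ker ∂_2 − rank ∂_3 = (18 − 17) − 0 = 1, and there is no ∂_3, so H_2 ≅ Z.

H_0 = Z,  H_1 = Z^2,  H_2 = Z.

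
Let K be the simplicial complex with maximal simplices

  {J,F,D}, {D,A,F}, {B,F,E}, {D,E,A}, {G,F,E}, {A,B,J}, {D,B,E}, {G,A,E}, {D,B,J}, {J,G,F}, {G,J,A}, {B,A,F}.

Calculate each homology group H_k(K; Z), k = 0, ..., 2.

H_0 = Z,  H_1 = Z/2,  H_2 = 0.

Take the total order A < B < D < E < F < G < J on the vertex set. Then K (dimension 2) consists of the simplices:

  0-simplices (7): A, B, D, E, F, G, J
  1-simplices (18): AB, AD, AE, AF, AG, AJ, BD, BE, BF, BJ, DE, DF, DJ, EF, EG, FG, FJ, GJ
  2-simplices (12): ABF, ABJ, ADE, ADF, AEG, AGJ, BDE, BDJ, BEF, DFJ, EFG, FGJ

Hence C_0 ≅ Z^7, C_1 ≅ Z^18, C_2 ≅ Z^12.

∂_1: C_1 → C_0 is given by ∂[p,q] = [q] − [p]. For instance
  ∂DJ = J − D.
This gives a 7×18 integer matrix of rank 6; reducing to Smith normal form yields diagonal entries (1,1,1,1,1,1).

∂_2: C_2 → C_1 acts by ∂[p,q,r] = [q,r] − [p,r] + [p,q]. For instance
  ∂EFG = FG − EG + EF,
  ∂DFJ = FJ − DJ + DF.
The resulting 18×12 matrix has rank 12, and its Smith normal form has invariant factors (1,1,1,1,1,1,1,1,1,1,1,2).

Now H_k = ker ∂_k / im ∂_{k+1}, so:

  H_0: rank C_0 − rank ∂_1 = 7 − 6 = 1, and the invariant factors of ∂_1 are all 1, so H_0 = Z.
  H_1: rank ker ∂_1 − rank ∂_2 = (18 − 6) − 12 = 0, and ∂_2 has invariant factor 2 > 1, so H_1 = Z/2.
  H_2: rank ker ∂_2 − rank ∂_3 = (12 − 12) − 0 = 0, and there is no ∂_3, so H_2 = 0.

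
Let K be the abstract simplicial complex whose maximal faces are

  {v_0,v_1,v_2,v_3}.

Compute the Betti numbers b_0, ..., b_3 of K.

b_0 = 1, b_1 = 0, b_2 = 0, b_3 = 0.

K has 4 vertices, 6 edges, 4 triangles, 1 3-simplex.
rank ∂_0 = 0, rank ∂_1 = 3 ⇒ b_0 = 4 − 0 − 3 = 1; all invariant factors of ∂_1 are 1 so no torsion. So H_0 = Z.
rank ∂_1 = 3, rank ∂_2 = 3 ⇒ b_1 = 6 − 3 − 3 = 0; all invariant factors of ∂_2 are 1 so no torsion. So H_1 = 0.
rank ∂_2 = 3, rank ∂_3 = 1 ⇒ b_2 = 4 − 3 − 1 = 0; all invariant factors of ∂_3 are 1 so no torsion. So H_2 = 0.
rank ∂_3 = 1, rank ∂_4 = 0 ⇒ b_3 = 1 − 1 − 0 = 0. So H_3 = 0.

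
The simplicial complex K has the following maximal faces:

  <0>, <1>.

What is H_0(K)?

H_0 ≅ Z^2.

Fix the vertex order 0 < 1 and write every simplex with vertices in increasing order. Then dim K = 0 and the simplices of K are:

  0-simplices (2): [0], [1]

Hence C_0 ≅ Z^2.

Now H_k = ker ∂_k / im ∂_{k+1}, so:

  H_0: rank C_0 − rank ∂_1 = 2 − 0 = 2, and there is no ∂_1, so H_0 = Z^2.

(K is a triangulation of a set of 2 points.)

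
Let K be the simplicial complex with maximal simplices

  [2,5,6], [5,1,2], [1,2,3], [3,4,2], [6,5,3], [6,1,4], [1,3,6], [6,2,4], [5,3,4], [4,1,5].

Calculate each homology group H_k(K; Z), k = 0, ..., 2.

Order the vertices as 1 < 2 < 3 < 4 < 5 < 6. Listing each simplex with vertices in this order, K has dimension 2 with simplices:

  0-simplices (6): [1], [2], [3], [4], [5], [6]
  1-simplices (15): [1,2], [1,3], [1,4], [1,5], [1,6], [2,3], [2,4], [2,5], [2,6], [3,4], [3,5], [3,6], [4,5], [4,6], [5,6]
  2-simplices (10): [1,2,3], [1,2,5], [1,3,6], [1,4,5], [1,4,6], [2,3,4], [2,4,6], [2,5,6], [3,4,5], [3,5,6]

giving chain groups C_0 ≅ Z^6, C_1 ≅ Z^15, C_2 ≅ Z^10.

The boundary map ∂_1: C_1 → C_0 maps an edge to its endpoints' difference, ∂[p,q] = q − p.
As a 6×15 matrix over Z this has rank 5, with invariant factors (1,1,1,1,1).

∂_2: C_2 → C_1 acts by ∂[p,q,r] = [q,r] − [p,r] + [p,q]. For instance
  ∂[1,2,3] = [2,3] − [1,3] + [1,2],
  ∂[3,5,6] = [5,6] − [3,6] + [3,5].
This gives a 15×10 integer matrix of rank 10; reducing to Smith normal form yields diagonal entries (1,1,1,1,1,1,1,1,1,2).

Computing H_k = (kernel of ∂_k) / (image of ∂_{k+1}):

  H_0: rank C_0 − rank ∂_1 = 6 − 5 = 1, and the invariant factors of ∂_1 are all 1, so H_0 = Z.
  H_1: rank ker ∂_1 − rank ∂_2 = (15 − 5) − 10 = 0, and ∂_2 has invariant factor 2 > 1, so H_1 = Z/2.
  H_2: rank ker ∂_2 − rank ∂_3 = (10 − 10) − 0 = 0, and there is no ∂_3, so H_2 = 0.

As a check, the Euler characteristic is 6 − 15 + 10 = 1, which agrees with 1 − 0 + 0 = 1.
(K is a triangulation of the real projective plane RP^2.)

H_0 ≅ Z,  H_1 ≅ Z/2,  H_2 = 0.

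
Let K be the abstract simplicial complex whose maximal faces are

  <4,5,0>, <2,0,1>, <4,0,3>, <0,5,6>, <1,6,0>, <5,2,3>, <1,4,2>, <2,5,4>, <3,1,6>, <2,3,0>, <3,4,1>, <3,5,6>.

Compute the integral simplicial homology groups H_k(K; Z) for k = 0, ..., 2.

H_0 = Z,  H_1 = Z/2,  H_2 = 0.

K has 7 vertices, 18 edges, 12 triangles.
rank ∂_0 = 0, rank ∂_1 = 6 ⇒ b_0 = 7 − 0 − 6 = 1; all invariant factors of ∂_1 are 1 so no torsion. So H_0 ≅ Z.
rank ∂_1 = 6, rank ∂_2 = 12 ⇒ b_1 = 18 − 6 − 12 = 0; ∂_2 has invariant factor(s) [2] giving torsion. So H_1 ≅ Z/2.
rank ∂_2 = 12, rank ∂_3 = 0 ⇒ b_2 = 12 − 12 − 0 = 0. So H_2 ≅ 0.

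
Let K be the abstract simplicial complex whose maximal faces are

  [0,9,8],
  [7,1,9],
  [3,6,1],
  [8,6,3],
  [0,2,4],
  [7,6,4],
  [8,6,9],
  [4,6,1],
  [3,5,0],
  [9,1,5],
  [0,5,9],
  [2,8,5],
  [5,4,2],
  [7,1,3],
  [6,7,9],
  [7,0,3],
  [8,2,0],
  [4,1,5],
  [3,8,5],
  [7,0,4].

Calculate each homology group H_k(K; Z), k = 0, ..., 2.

Fix the vertex order 0 < 1 < 2 < 3 < 4 < 5 < 6 < 7 < 8 < 9 and write every simplex with vertices in increasing order. Then dim K = 2 and the simplices of K are:

  0-simplices (10): [0], [1], [2], [3], [4], [5], [6], [7], [8], [9]
  1-simplices (30): (30 of them)
  2-simplices (20): (20 of them)

giving chain groups C_0 ≅ Z^10, C_1 ≅ Z^30, C_2 ≅ Z^20.

Boundary ∂_1: C_1 → C_0 maps an edge to its endpoints' difference, ∂[p,q] = q − p.
This gives a 10×30 integer matrix of rank 9; reducing to Smith normal form yields diagonal entries (1,1,1,1,1,1,1,1,1).

The boundary map ∂_2: C_2 → C_1 maps a triangle to the signed sum of its edges. For instance
  ∂[0,3,7] = [3,7] − [0,7] + [0,3],
  ∂[1,7,9] = [7,9] − [1,9] + [1,7].
The 30×20 boundary matrix has rank 20 and Smith normal form diag(1,1,1,1,1,1,1,1,1,1,1,1,1,1,1,1,1,1,1,2).

Computing H_k = (kernel of ∂_k) / (image of ∂_{k+1}):

  H_0: rank C_0 − rank ∂_1 = 10 − 9 = 1, and the invariant factors of ∂_1 are all 1, so H_0 = Z.
  H_1: rank ker ∂_1 − rank ∂_2 = (30 − 9) − 20 = 1, and ∂_2 has invariant factor 2 > 1, so H_1 = Z ⊕ Z_2.
  H_2: rank ker ∂_2 − rank ∂_3 = (20 − 20) − 0 = 0, and there is no ∂_3, so H_2 = 0.

(K is a triangulation of the Klein bottle.)

H_0 = Z,  H_1 = Z ⊕ Z_2,  H_2 = 0.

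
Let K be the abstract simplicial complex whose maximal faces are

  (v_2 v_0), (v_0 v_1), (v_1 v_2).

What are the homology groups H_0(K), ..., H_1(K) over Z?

H_0 ≅ Z,  H_1 ≅ Z.

Take the total order v_0 < v_1 < v_2 on the vertex set. Then K (dimension 1) consists of the simplices:

  0-simplices (3): [v_0], [v_1], [v_2]
  1-simplices (3): [v_0,v_1], [v_0,v_2], [v_1,v_2]

Hence C_0 ≅ Z^3, C_1 ≅ Z^3.

∂_1: C_1 → C_0 maps an edge to its endpoints' difference, ∂[p,q] = q − p. For instance
  ∂[v_1,v_2] = [v_2] − [v_1].
The resulting 3×3 matrix has rank 2, and its Smith normal form has invariant factors (1,1).

Now H_k = ker ∂_k / im ∂_{k+1}, so:

  H_0: rank C_0 − rank ∂_1 = 3 − 2 = 1, and the invariant factors of ∂_1 are all 1, so H_0 = Z.
  H_1: rank ker ∂_1 − rank ∂_2 = (3 − 2) − 0 = 1, and there is no ∂_2, so H_1 = Z.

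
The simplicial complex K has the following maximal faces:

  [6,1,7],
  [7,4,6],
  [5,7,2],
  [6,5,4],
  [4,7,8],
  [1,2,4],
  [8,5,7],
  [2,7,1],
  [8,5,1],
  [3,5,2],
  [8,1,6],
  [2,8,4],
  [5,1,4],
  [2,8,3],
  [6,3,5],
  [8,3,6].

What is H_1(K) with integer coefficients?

Order the vertices as 1 < 2 < 3 < 4 < 5 < 6 < 7 < 8. Listing each simplex with vertices in this order, K has dimension 2 with simplices:

  0-simplices (8): [1], [2], [3], [4], [5], [6], [7], [8]
  1-simplices (24): (24 of them)
  2-simplices (16): [1,2,4], [1,2,7], [1,4,5], [1,5,8], [1,6,7], [1,6,8], [2,3,5], [2,3,8], [2,4,8], [2,5,7], [3,5,6], [3,6,8], [4,5,6], [4,6,7], [4,7,8], [5,7,8]

giving chain groups C_0 ≅ Z^8, C_1 ≅ Z^24, C_2 ≅ Z^16.

The boundary map ∂_1: C_1 → C_0 maps an edge to its endpoints' difference, ∂[p,q] = q − p. For instance
  ∂[4,7] = [7] − [4].
The resulting 8×24 matrix has rank 7, and its Smith normal form has invariant factors (1,1,1,1,1,1,1).

Boundary ∂_2: C_2 → C_1 acts by ∂[p,q,r] = [q,r] − [p,r] + [p,q]. For instance
  ∂[3,6,8] = [6,8] − [3,8] + [3,6],
  ∂[1,2,4] = [2,4] − [1,4] + [1,2].
As a 24×16 matrix over Z this has rank 15, with invariant factors (1,1,1,1,1,1,1,1,1,1,1,1,1,1,1).

Computing H_k = (kernel of ∂_k) / (image of ∂_{k+1}):

  H_1: rank ker ∂_1 − rank ∂_2 = (24 − 7) − 15 = 2, and the invariant factors of ∂_2 are all 1, so H_1 = Z^2.

(K is a triangulation of the torus T^2.)

H_1 = Z^2.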